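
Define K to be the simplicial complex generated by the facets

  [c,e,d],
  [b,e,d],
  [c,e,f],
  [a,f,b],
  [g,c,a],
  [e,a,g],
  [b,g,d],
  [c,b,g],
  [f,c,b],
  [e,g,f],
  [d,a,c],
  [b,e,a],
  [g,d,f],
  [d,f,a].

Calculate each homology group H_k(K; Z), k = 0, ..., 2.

K has 7 vertices, 21 edges, 14 triangles.
rank ∂_0 = 0, rank ∂_1 = 6 ⇒ b_0 = 7 − 0 − 6 = 1; all invariant factors of ∂_1 are 1 so no torsion. So H_0 = Z.
rank ∂_1 = 6, rank ∂_2 = 13 ⇒ b_1 = 21 − 6 − 13 = 2; all invariant factors of ∂_2 are 1 so no torsion. So H_1 = Z^2.
rank ∂_2 = 13, rank ∂_3 = 0 ⇒ b_2 = 14 − 13 − 0 = 1. So H_2 = Z.

H_0 = Z,  H_1 = Z^2,  H_2 = Z.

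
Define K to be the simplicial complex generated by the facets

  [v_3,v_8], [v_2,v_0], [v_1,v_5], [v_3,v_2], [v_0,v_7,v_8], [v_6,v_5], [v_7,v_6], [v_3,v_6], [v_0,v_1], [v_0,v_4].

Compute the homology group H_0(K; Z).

H_0 = Z.

We work with the vertex ordering v_0 < v_1 < v_2 < v_3 < v_4 < v_5 < v_6 < v_7 < v_8. The simplices of K, each written with vertices in increasing order, are:

  0-simplices (9): [v_0], [v_1], [v_2], [v_3], [v_4], [v_5], [v_6], [v_7], [v_8]
  1-simplices (12): [v_0,v_1], [v_0,v_2], [v_0,v_4], [v_0,v_7], [v_0,v_8], [v_1,v_5], [v_2,v_3], [v_3,v_6], [v_3,v_8], [v_5,v_6], [v_6,v_7], [v_7,v_8]
  2-simplices (1): [v_0,v_7,v_8]

Hence C_0 ≅ Z^9, C_1 ≅ Z^12, C_2 ≅ Z^1.

∂_1: C_1 → C_0 sends each edge [p,q] (with p < q) to q − p.
As a 9×12 matrix over Z this has rank 8, with invariant factors (1,1,1,1,1,1,1,1).

Boundary ∂_2: C_2 → C_1 maps a triangle to the signed sum of its edges. For instance
  ∂[v_0,v_7,v_8] = [v_7,v_8] − [v_0,v_8] + [v_0,v_7].
The resulting 12×1 matrix has rank 1, and its Smith normal form has invariant factors (1).

Reading off H_k = ker ∂_k / im ∂_{k+1}:

  H_0: rank C_0 − rank ∂_1 = 9 − 8 = 1, and the invariant factors of ∂_1 are all 1, so H_0 = Z.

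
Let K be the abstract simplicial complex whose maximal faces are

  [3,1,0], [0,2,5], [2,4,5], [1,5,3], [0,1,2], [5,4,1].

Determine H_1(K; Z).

H_1 ≅ Z.

Fix the vertex order 0 < 1 < 2 < 3 < 4 < 5 and write every simplex with vertices in increasing order. Then dim K = 2 and the simplices of K are:

  0-simplices (6): [0], [1], [2], [3], [4], [5]
  1-simplices (12): [0,1], [0,2], [0,3], [0,5], [1,2], [1,3], [1,4], [1,5], [2,4], [2,5], [3,5], [4,5]
  2-simplices (6): [0,1,2], [0,1,3], [0,2,5], [1,3,5], [1,4,5], [2,4,5]

giving chain groups C_0 ≅ Z^6, C_1 ≅ Z^12, C_2 ≅ Z^6.

Boundary ∂_1: C_1 → C_0 is given by ∂[p,q] = [q] − [p].
As a 6×12 matrix over Z this has rank 5, with invariant factors (1,1,1,1,1).

The boundary map ∂_2: C_2 → C_1 sends each 2-simplex [p,q,r] to [q,r] − [p,r] + [p,q]. For instance
  ∂[1,3,5] = [3,5] − [1,5] + [1,3],
  ∂[0,1,2] = [1,2] − [0,2] + [0,1].
The resulting 12×6 matrix has rank 6, and its Smith normal form has invariant factors (1,1,1,1,1,1).

Computing H_k = (kernel of ∂_k) / (image of ∂_{k+1}):

  H_1: rank ker ∂_1 − rank ∂_2 = (12 − 5) − 6 = 1, and the invariant factors of ∂_2 are all 1, so H_1 = Z.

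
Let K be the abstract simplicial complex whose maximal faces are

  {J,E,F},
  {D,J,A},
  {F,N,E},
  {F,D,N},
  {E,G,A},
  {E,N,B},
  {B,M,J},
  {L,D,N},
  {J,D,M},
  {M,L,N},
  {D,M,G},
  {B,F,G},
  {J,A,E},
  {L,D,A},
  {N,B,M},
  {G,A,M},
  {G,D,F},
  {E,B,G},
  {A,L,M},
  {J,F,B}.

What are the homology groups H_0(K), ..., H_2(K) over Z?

Take the total order A < B < D < E < F < G < J < L < M < N on the vertex set. Then K (dimension 2) consists of the simplices:

  0-simplices (10): A, B, D, E, F, G, J, L, M, N
  1-simplices (30): AD, AE, AG, AJ, AL, AM, BE, BF, BG, BJ, BM, BN, DF, DG, DJ, DL, DM, DN, EF, EG, EJ, EN, FG, FJ, FN, GM, JM, LM, LN, MN
  2-simplices (20): ADJ, ADL, AEG, AEJ, AGM, ALM, BEG, BEN, BFG, BFJ, BJM, BMN, DFG, DFN, DGM, DJM, DLN, EFJ, EFN, LMN

giving chain groups C_0 ≅ Z^10, C_1 ≅ Z^30, C_2 ≅ Z^20.

The boundary map ∂_1: C_1 → C_0 maps an edge to its endpoints' difference, ∂[p,q] = q − p. For instance
  ∂EG = G − E.
The 10×30 boundary matrix has rank 9 and Smith normal form diag(1,1,1,1,1,1,1,1,1).

∂_2: C_2 → C_1 sends each 2-simplex [p,q,r] to [q,r] − [p,r] + [p,q]. For instance
  ∂DFG = FG − DG + DF,
  ∂BEN = EN − BN + BE.
As a 30×20 matrix over Z this has rank 20, with invariant factors (1,1,1,1,1,1,1,1,1,1,1,1,1,1,1,1,1,1,1,2).

From H_k ≅ ker(∂_k) / im(∂_{k+1}) we obtain:

  H_0: rank C_0 − rank ∂_1 = 10 − 9 = 1, and the invariant factors of ∂_1 are all 1, so H_0 ≅ Z.
  H_1: rank ker ∂_1 − rank ∂_2 = (30 − 9) − 20 = 1, and ∂_2 has invariant factor 2 > 1, so H_1 ≅ Z ⊕ Z/2.
  H_2: rank ker ∂_2 − rank ∂_3 = (20 − 20) − 0 = 0, and there is no ∂_3, so H_2 ≅ 0.

As a check, the Euler characteristic is 10 − 30 + 20 = 0, which agrees with 1 − 1 + 0 = 0.
(K is a triangulation of the Klein bottle.)

H_0 ≅ Z,  H_1 ≅ Z ⊕ Z/2,  H_2 = 0.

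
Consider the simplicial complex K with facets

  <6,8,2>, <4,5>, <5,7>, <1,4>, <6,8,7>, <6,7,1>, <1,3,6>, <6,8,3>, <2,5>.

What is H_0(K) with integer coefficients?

H_0 = Z.

Take the total order 1 < 2 < 3 < 4 < 5 < 6 < 7 < 8 on the vertex set. Then K (dimension 2) consists of the simplices:

  0-simplices (8): [1], [2], [3], [4], [5], [6], [7], [8]
  1-simplices (14): [1,3], [1,4], [1,6], [1,7], [2,5], [2,6], [2,8], [3,6], [3,8], [4,5], [5,7], [6,7], [6,8], [7,8]
  2-simplices (5): [1,3,6], [1,6,7], [2,6,8], [3,6,8], [6,7,8]

Hence C_0 ≅ Z^8, C_1 ≅ Z^14, C_2 ≅ Z^5.

∂_1: C_1 → C_0 maps an edge to its endpoints' difference, ∂[p,q] = q − p.
This gives a 8×14 integer matrix of rank 7; reducing to Smith normal form yields diagonal entries (1,1,1,1,1,1,1).

∂_2: C_2 → C_1 sends each 2-simplex [p,q,r] to [q,r] − [p,r] + [p,q]. For instance
  ∂[3,6,8] = [6,8] − [3,8] + [3,6],
  ∂[6,7,8] = [7,8] − [6,8] + [6,7].
The 14×5 boundary matrix has rank 5 and Smith normal form diag(1,1,1,1,1).

Computing H_k = (kernel of ∂_k) / (image of ∂_{k+1}):

  H_0: rank C_0 − rank ∂_1 = 8 − 7 = 1, and the invariant factors of ∂_1 are all 1, so H_0 = Z.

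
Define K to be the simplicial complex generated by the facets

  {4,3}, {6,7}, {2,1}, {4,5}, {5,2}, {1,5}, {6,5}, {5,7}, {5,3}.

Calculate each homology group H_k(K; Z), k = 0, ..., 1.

H_0 = Z,  H_1 = Z^3.

Order the vertices as 1 < 2 < 3 < 4 < 5 < 6 < 7. Listing each simplex with vertices in this order, K has dimension 1 with simplices:

  0-simplices (7): [1], [2], [3], [4], [5], [6], [7]
  1-simplices (9): [1,2], [1,5], [2,5], [3,4], [3,5], [4,5], [5,6], [5,7], [6,7]

Hence C_0 ≅ Z^7, C_1 ≅ Z^9.

Boundary ∂_1: C_1 → C_0 is given by ∂[p,q] = [q] − [p].
As a 7×9 matrix over Z this has rank 6, with invariant factors (1,1,1,1,1,1).

Reading off H_k = ker ∂_k / im ∂_{k+1}:

  H_0: rank C_0 − rank ∂_1 = 7 − 6 = 1, and the invariant factors of ∂_1 are all 1, so H_0 ≅ Z.
  H_1: rank ker ∂_1 − rank ∂_2 = (9 − 6) − 0 = 3, and there is no ∂_2, so H_1 ≅ Z^3.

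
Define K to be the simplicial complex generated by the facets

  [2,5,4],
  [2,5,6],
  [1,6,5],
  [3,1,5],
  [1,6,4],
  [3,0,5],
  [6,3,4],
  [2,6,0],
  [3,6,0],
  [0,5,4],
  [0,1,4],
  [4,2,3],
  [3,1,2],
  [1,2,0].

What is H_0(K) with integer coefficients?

Fix the vertex order 0 < 1 < 2 < 3 < 4 < 5 < 6 and write every simplex with vertices in increasing order. Then dim K = 2 and the simplices of K are:

  0-simplices (7): [0], [1], [2], [3], [4], [5], [6]
  1-simplices (21): [0,1], [0,2], [0,3], [0,4], [0,5], [0,6], [1,2], [1,3], [1,4], [1,5], [1,6], [2,3], [2,4], [2,5], [2,6], [3,4], [3,5], [3,6], [4,5], [4,6], [5,6]
  2-simplices (14): [0,1,2], [0,1,4], [0,2,6], [0,3,5], [0,3,6], [0,4,5], [1,2,3], [1,3,5], [1,4,6], [1,5,6], [2,3,4], [2,4,5], [2,5,6], [3,4,6]

giving chain groups C_0 ≅ Z^7, C_1 ≅ Z^21, C_2 ≅ Z^14.

The boundary map ∂_1: C_1 → C_0 sends each edge [p,q] (with p < q) to q − p. For instance
  ∂[1,2] = [2] − [1].
This gives a 7×21 integer matrix of rank 6; reducing to Smith normal form yields diagonal entries (1,1,1,1,1,1).

The boundary map ∂_2: C_2 → C_1 maps a triangle to the signed sum of its edges. For instance
  ∂[0,3,6] = [3,6] − [0,6] + [0,3],
  ∂[0,1,4] = [1,4] − [0,4] + [0,1].
The 21×14 boundary matrix has rank 13 and Smith normal form diag(1,1,1,1,1,1,1,1,1,1,1,1,1).

From H_k ≅ ker(∂_k) / im(∂_{k+1}) we obtain:

  H_0: rank C_0 − rank ∂_1 = 7 − 6 = 1, and the invariant factors of ∂_1 are all 1, so H_0 ≅ Z.

H_0 = Z.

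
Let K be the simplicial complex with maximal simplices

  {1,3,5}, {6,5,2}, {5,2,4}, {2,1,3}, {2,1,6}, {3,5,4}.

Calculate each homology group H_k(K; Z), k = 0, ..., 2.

Fix the vertex order 1 < 2 < 3 < 4 < 5 < 6 and write every simplex with vertices in increasing order. Then dim K = 2 and the simplices of K are:

  0-simplices (6): [1], [2], [3], [4], [5], [6]
  1-simplices (12): [1,2], [1,3], [1,5], [1,6], [2,3], [2,4], [2,5], [2,6], [3,4], [3,5], [4,5], [5,6]
  2-simplices (6): [1,2,3], [1,2,6], [1,3,5], [2,4,5], [2,5,6], [3,4,5]

giving chain groups C_0 ≅ Z^6, C_1 ≅ Z^12, C_2 ≅ Z^6.

Boundary ∂_1: C_1 → C_0 maps an edge to its endpoints' difference, ∂[p,q] = q − p.
The 6×12 boundary matrix has rank 5 and Smith normal form diag(1,1,1,1,1).

∂_2: C_2 → C_1 sends each 2-simplex [p,q,r] to [q,r] − [p,r] + [p,q]. For instance
  ∂[2,4,5] = [4,5] − [2,5] + [2,4],
  ∂[1,3,5] = [3,5] − [1,5] + [1,3].
The 12×6 boundary matrix has rank 6 and Smith normal form diag(1,1,1,1,1,1).

Now H_k = ker ∂_k / im ∂_{k+1}, so:

  H_0: rank C_0 − rank ∂_1 = 6 − 5 = 1, and the invariant factors of ∂_1 are all 1, so H_0 = Z.
  H_1: rank ker ∂_1 − rank ∂_2 = (12 − 5) − 6 = 1, and the invariant factors of ∂_2 are all 1, so H_1 = Z.
  H_2: rank ker ∂_2 − rank ∂_3 = (6 − 6) − 0 = 0, and there is no ∂_3, so H_2 = 0.

As a check, the Euler characteristic is 6 − 12 + 6 = 0, which agrees with 1 − 1 + 0 = 0.

H_0 = Z,  H_1 = Z,  H_2 = 0.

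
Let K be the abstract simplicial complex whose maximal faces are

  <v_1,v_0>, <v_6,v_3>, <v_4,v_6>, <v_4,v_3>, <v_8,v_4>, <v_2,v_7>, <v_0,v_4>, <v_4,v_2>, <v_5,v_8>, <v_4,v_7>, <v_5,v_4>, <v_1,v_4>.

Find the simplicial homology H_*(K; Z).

Take the total order v_0 < v_1 < v_2 < v_3 < v_4 < v_5 < v_6 < v_7 < v_8 on the vertex set. Then K (dimension 1) consists of the simplices:

  0-simplices (9): [v_0], [v_1], [v_2], [v_3], [v_4], [v_5], [v_6], [v_7], [v_8]
  1-simplices (12): [v_0,v_1], [v_0,v_4], [v_1,v_4], [v_2,v_4], [v_2,v_7], [v_3,v_4], [v_3,v_6], [v_4,v_5], [v_4,v_6], [v_4,v_7], [v_4,v_8], [v_5,v_8]

Hence C_0 ≅ Z^9, C_1 ≅ Z^12.

∂_1: C_1 → C_0 is given by ∂[p,q] = [q] − [p]. For instance
  ∂[v_0,v_1] = [v_1] − [v_0].
This gives a 9×12 integer matrix of rank 8; reducing to Smith normal form yields diagonal entries (1,1,1,1,1,1,1,1).

Now H_k = ker ∂_k / im ∂_{k+1}, so:

  H_0: rank C_0 − rank ∂_1 = 9 − 8 = 1, and the invariant factors of ∂_1 are all 1, so H_0 ≅ Z.
  H_1: rank ker ∂_1 − rank ∂_2 = (12 − 8) − 0 = 4, and there is no ∂_2, so H_1 ≅ Z^4.

(K is a triangulation of a wedge of 4 circles.)

H_0 ≅ Z,  H_1 ≅ Z^4.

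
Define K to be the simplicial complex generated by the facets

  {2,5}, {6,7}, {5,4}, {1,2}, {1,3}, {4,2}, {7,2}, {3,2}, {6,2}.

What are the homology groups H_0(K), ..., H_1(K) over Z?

H_0 = Z,  H_1 = Z^3.

K has 7 vertices, 9 edges.
rank ∂_0 = 0, rank ∂_1 = 6 ⇒ b_0 = 7 − 0 − 6 = 1; all invariant factors of ∂_1 are 1 so no torsion. So H_0 = Z.
rank ∂_1 = 6, rank ∂_2 = 0 ⇒ b_1 = 9 − 6 − 0 = 3. So H_1 = Z^3.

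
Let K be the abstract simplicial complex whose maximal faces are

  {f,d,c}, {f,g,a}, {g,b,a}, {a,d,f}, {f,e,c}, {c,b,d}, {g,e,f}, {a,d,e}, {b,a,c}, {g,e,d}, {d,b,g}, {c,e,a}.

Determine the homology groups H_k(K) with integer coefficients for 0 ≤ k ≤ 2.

H_0 ≅ Z,  H_1 ≅ Z/2Z,  H_2 = 0.

Fix the vertex order a < b < c < d < e < f < g and write every simplex with vertices in increasing order. Then dim K = 2 and the simplices of K are:

  0-simplices (7): a, b, c, d, e, f, g
  1-simplices (18): ab, ac, ad, ae, af, ag, bc, bd, bg, cd, ce, cf, de, df, dg, ef, eg, fg
  2-simplices (12): abc, abg, ace, ade, adf, afg, bcd, bdg, cdf, cef, deg, efg

giving chain groups C_0 ≅ Z^7, C_1 ≅ Z^18, C_2 ≅ Z^12.

Boundary ∂_1: C_1 → C_0 is given by ∂[p,q] = [q] − [p]. For instance
  ∂bc = c − b.
The 7×18 boundary matrix has rank 6 and Smith normal form diag(1,1,1,1,1,1).

Boundary ∂_2: C_2 → C_1 acts by ∂[p,q,r] = [q,r] − [p,r] + [p,q]. For instance
  ∂bcd = cd − bd + bc,
  ∂ace = ce − ae + ac.
The 18×12 boundary matrix has rank 12 and Smith normal form diag(1,1,1,1,1,1,1,1,1,1,1,2).

Reading off H_k = ker ∂_k / im ∂_{k+1}:

  H_0: rank C_0 − rank ∂_1 = 7 − 6 = 1, and the invariant factors of ∂_1 are all 1, so H_0 ≅ Z.
  H_1: rank ker ∂_1 − rank ∂_2 = (18 − 6) − 12 = 0, and ∂_2 has invariant factor 2 > 1, so H_1 ≅ Z/2Z.
  H_2: rank ker ∂_2 − rank ∂_3 = (12 − 12) − 0 = 0, and there is no ∂_3, so H_2 ≅ 0.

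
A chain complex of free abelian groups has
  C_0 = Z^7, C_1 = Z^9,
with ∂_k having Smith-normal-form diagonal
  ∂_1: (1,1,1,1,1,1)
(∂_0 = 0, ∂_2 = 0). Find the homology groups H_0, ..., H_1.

H_0: b_0 = 7 − 0 − 6 = 1; torsion from ∂_1 factors > 1: none. So H_0 ≅ Z.
H_1: b_1 = 9 − 6 − 0 = 3; torsion from ∂_2 factors > 1: none. So H_1 ≅ Z^3.

H_0 ≅ Z,  H_1 ≅ Z^3.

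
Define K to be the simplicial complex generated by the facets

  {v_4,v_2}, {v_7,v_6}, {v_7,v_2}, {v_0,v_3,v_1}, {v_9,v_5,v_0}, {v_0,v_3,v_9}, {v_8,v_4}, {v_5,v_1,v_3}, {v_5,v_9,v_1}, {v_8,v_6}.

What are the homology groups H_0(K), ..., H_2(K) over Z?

H_0 ≅ Z^2,  H_1 ≅ Z^2,  H_2 = 0.

Order the vertices as v_0 < v_1 < v_2 < v_3 < v_4 < v_5 < v_6 < v_7 < v_8 < v_9. Listing each simplex with vertices in this order, K has dimension 2 with simplices:

  0-simplices (10): [v_0], [v_1], [v_2], [v_3], [v_4], [v_5], [v_6], [v_7], [v_8], [v_9]
  1-simplices (15): (15 of them)
  2-simplices (5): [v_0,v_1,v_3], [v_0,v_3,v_9], [v_0,v_5,v_9], [v_1,v_3,v_5], [v_1,v_5,v_9]

Hence C_0 ≅ Z^10, C_1 ≅ Z^15, C_2 ≅ Z^5.

∂_1: C_1 → C_0 is given by ∂[p,q] = [q] − [p].
As a 10×15 matrix over Z this has rank 8, with invariant factors (1,1,1,1,1,1,1,1).

Boundary ∂_2: C_2 → C_1 sends each 2-simplex [p,q,r] to [q,r] − [p,r] + [p,q]. For instance
  ∂[v_1,v_5,v_9] = [v_5,v_9] − [v_1,v_9] + [v_1,v_5],
  ∂[v_0,v_1,v_3] = [v_1,v_3] − [v_0,v_3] + [v_0,v_1].
The 15×5 boundary matrix has rank 5 and Smith normal form diag(1,1,1,1,1).

Computing H_k = (kernel of ∂_k) / (image of ∂_{k+1}):

  H_0: rank C_0 − rank ∂_1 = 10 − 8 = 2, and the invariant factors of ∂_1 are all 1, so H_0 = Z^2.
  H_1: rank ker ∂_1 − rank ∂_2 = (15 − 8) − 5 = 2, and the invariant factors of ∂_2 are all 1, so H_1 = Z^2.
  H_2: rank ker ∂_2 − rank ∂_3 = (5 − 5) − 0 = 0, and there is no ∂_3, so H_2 = 0.

As a check, the Euler characteristic is 10 − 15 + 5 = 0, which agrees with 2 − 2 + 0 = 0.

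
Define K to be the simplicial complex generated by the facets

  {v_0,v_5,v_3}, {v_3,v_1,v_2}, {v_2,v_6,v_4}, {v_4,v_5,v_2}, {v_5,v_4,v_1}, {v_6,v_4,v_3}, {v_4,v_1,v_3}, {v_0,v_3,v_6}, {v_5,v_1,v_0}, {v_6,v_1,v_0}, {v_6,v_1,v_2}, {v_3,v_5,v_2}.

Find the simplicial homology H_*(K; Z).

Order the vertices as v_0 < v_1 < v_2 < v_3 < v_4 < v_5 < v_6. Listing each simplex with vertices in this order, K has dimension 2 with simplices:

  0-simplices (7): [v_0], [v_1], [v_2], [v_3], [v_4], [v_5], [v_6]
  1-simplices (18): (18 of them)
  2-simplices (12): (12 of them)

giving chain groups C_0 ≅ Z^7, C_1 ≅ Z^18, C_2 ≅ Z^12.

The boundary map ∂_1: C_1 → C_0 is given by ∂[p,q] = [q] − [p].
The 7×18 boundary matrix has rank 6 and Smith normal form diag(1,1,1,1,1,1).

∂_2: C_2 → C_1 acts by ∂[p,q,r] = [q,r] − [p,r] + [p,q]. For instance
  ∂[v_0,v_1,v_5] = [v_1,v_5] − [v_0,v_5] + [v_0,v_1],
  ∂[v_0,v_3,v_6] = [v_3,v_6] − [v_0,v_6] + [v_0,v_3].
This gives a 18×12 integer matrix of rank 12; reducing to Smith normal form yields diagonal entries (1,1,1,1,1,1,1,1,1,1,1,2).

From H_k ≅ ker(∂_k) / im(∂_{k+1}) we obtain:

  H_0: rank C_0 − rank ∂_1 = 7 − 6 = 1, and the invariant factors of ∂_1 are all 1, so H_0 = Z.
  H_1: rank ker ∂_1 − rank ∂_2 = (18 − 6) − 12 = 0, and ∂_2 has invariant factor 2 > 1, so H_1 = Z_2.
  H_2: rank ker ∂_2 − rank ∂_3 = (12 − 12) − 0 = 0, and there is no ∂_3, so H_2 = 0.

(K is a triangulation of the real projective plane RP^2.)

H_0 = Z,  H_1 = Z_2,  H_2 = 0.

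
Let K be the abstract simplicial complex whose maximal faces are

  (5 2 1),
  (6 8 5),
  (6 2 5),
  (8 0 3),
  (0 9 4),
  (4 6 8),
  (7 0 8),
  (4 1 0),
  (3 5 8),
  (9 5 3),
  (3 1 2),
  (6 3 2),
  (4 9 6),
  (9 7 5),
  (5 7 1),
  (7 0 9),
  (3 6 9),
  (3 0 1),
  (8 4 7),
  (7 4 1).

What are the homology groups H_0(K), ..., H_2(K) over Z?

K has 10 vertices, 30 edges, 20 triangles.
rank ∂_0 = 0, rank ∂_1 = 9 ⇒ b_0 = 10 − 0 − 9 = 1; all invariant factors of ∂_1 are 1 so no torsion. So H_0 ≅ Z.
rank ∂_1 = 9, rank ∂_2 = 20 ⇒ b_1 = 30 − 9 − 20 = 1; ∂_2 has invariant factor(s) [2] giving torsion. So H_1 ≅ Z ⊕ Z_2.
rank ∂_2 = 20, rank ∂_3 = 0 ⇒ b_2 = 20 − 20 − 0 = 0. So H_2 ≅ 0.

H_0 ≅ Z,  H_1 ≅ Z ⊕ Z_2,  H_2 = 0.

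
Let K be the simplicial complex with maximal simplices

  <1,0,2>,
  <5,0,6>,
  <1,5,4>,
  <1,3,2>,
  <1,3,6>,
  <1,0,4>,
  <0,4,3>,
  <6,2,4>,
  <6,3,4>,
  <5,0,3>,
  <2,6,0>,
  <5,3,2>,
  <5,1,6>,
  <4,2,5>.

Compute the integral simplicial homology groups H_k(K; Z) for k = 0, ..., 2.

H_0 ≅ Z,  H_1 ≅ Z^2,  H_2 ≅ Z.

Take the total order 0 < 1 < 2 < 3 < 4 < 5 < 6 on the vertex set. Then K (dimension 2) consists of the simplices:

  0-simplices (7): [0], [1], [2], [3], [4], [5], [6]
  1-simplices (21): [0,1], [0,2], [0,3], [0,4], [0,5], [0,6], [1,2], [1,3], [1,4], [1,5], [1,6], [2,3], [2,4], [2,5], [2,6], [3,4], [3,5], [3,6], [4,5], [4,6], [5,6]
  2-simplices (14): [0,1,2], [0,1,4], [0,2,6], [0,3,4], [0,3,5], [0,5,6], [1,2,3], [1,3,6], [1,4,5], [1,5,6], [2,3,5], [2,4,5], [2,4,6], [3,4,6]

giving chain groups C_0 ≅ Z^7, C_1 ≅ Z^21, C_2 ≅ Z^14.

∂_1: C_1 → C_0 is given by ∂[p,q] = [q] − [p]. For instance
  ∂[1,3] = [3] − [1].
The resulting 7×21 matrix has rank 6, and its Smith normal form has invariant factors (1,1,1,1,1,1).

∂_2: C_2 → C_1 acts by ∂[p,q,r] = [q,r] − [p,r] + [p,q]. For instance
  ∂[3,4,6] = [4,6] − [3,6] + [3,4],
  ∂[0,2,6] = [2,6] − [0,6] + [0,2].
This gives a 21×14 integer matrix of rank 13; reducing to Smith normal form yields diagonal entries (1,1,1,1,1,1,1,1,1,1,1,1,1).

From H_k ≅ ker(∂_k) / im(∂_{k+1}) we obtain:

  H_0: rank C_0 − rank ∂_1 = 7 − 6 = 1, and the invariant factors of ∂_1 are all 1, so H_0 ≅ Z.
  H_1: rank ker ∂_1 − rank ∂_2 = (21 − 6) − 13 = 2, and the invariant factors of ∂_2 are all 1, so H_1 ≅ Z^2.
  H_2: rank ker ∂_2 − rank ∂_3 = (14 − 13) − 0 = 1, and there is no ∂_3, so H_2 ≅ Z.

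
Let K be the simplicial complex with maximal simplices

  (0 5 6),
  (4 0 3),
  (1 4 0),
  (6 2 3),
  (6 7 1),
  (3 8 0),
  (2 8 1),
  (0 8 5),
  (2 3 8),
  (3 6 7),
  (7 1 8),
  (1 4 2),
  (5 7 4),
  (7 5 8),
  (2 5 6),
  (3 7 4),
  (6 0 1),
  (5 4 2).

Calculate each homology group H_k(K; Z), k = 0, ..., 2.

Fix the vertex order 0 < 1 < 2 < 3 < 4 < 5 < 6 < 7 < 8 and write every simplex with vertices in increasing order. Then dim K = 2 and the simplices of K are:

  0-simplices (9): [0], [1], [2], [3], [4], [5], [6], [7], [8]
  1-simplices (27): (27 of them)
  2-simplices (18): [0,1,4], [0,1,6], [0,3,4], [0,3,8], [0,5,6], [0,5,8], [1,2,4], [1,2,8], [1,6,7], [1,7,8], [2,3,6], [2,3,8], [2,4,5], [2,5,6], [3,4,7], [3,6,7], [4,5,7], [5,7,8]

so the chain groups are C_0 ≅ Z^9, C_1 ≅ Z^27, C_2 ≅ Z^18.

The boundary map ∂_1: C_1 → C_0 maps an edge to its endpoints' difference, ∂[p,q] = q − p. For instance
  ∂[2,8] = [8] − [2].
This gives a 9×27 integer matrix of rank 8; reducing to Smith normal form yields diagonal entries (1,1,1,1,1,1,1,1).

∂_2: C_2 → C_1 acts by ∂[p,q,r] = [q,r] − [p,r] + [p,q]. For instance
  ∂[4,5,7] = [5,7] − [4,7] + [4,5],
  ∂[2,4,5] = [4,5] − [2,5] + [2,4].
This gives a 27×18 integer matrix of rank 17; reducing to Smith normal form yields diagonal entries (1,1,1,1,1,1,1,1,1,1,1,1,1,1,1,1,1).

Reading off H_k = ker ∂_k / im ∂_{k+1}:

  H_0: rank C_0 − rank ∂_1 = 9 − 8 = 1, and the invariant factors of ∂_1 are all 1, so H_0 = Z.
  H_1: rank ker ∂_1 − rank ∂_2 = (27 − 8) − 17 = 2, and the invariant factors of ∂_2 are all 1, so H_1 = Z^2.
  H_2: rank ker ∂_2 − rank ∂_3 = (18 − 17) − 0 = 1, and there is no ∂_3, so H_2 = Z.

As a check, the Euler characteristic is 9 − 27 + 18 = 0, which agrees with 1 − 2 + 1 = 0.

H_0 = Z,  H_1 = Z^2,  H_2 = Z.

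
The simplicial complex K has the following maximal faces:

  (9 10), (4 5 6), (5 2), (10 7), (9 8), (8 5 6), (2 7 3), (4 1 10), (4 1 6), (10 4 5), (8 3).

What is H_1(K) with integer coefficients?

Take the total order 1 < 2 < 3 < 4 < 5 < 6 < 7 < 8 < 9 < 10 on the vertex set. Then K (dimension 2) consists of the simplices:

  0-simplices (10): [1], [2], [3], [4], [5], [6], [7], [8], [9], [10]
  1-simplices (18): [1,4], [1,6], [1,10], [2,3], [2,5], [2,7], [3,7], [3,8], [4,5], [4,6], [4,10], [5,6], [5,8], [5,10], [6,8], [7,10], [8,9], [9,10]
  2-simplices (6): [1,4,6], [1,4,10], [2,3,7], [4,5,6], [4,5,10], [5,6,8]

so the chain groups are C_0 ≅ Z^10, C_1 ≅ Z^18, C_2 ≅ Z^6.

The boundary map ∂_1: C_1 → C_0 maps an edge to its endpoints' difference, ∂[p,q] = q − p. For instance
  ∂[4,6] = [6] − [4].
This gives a 10×18 integer matrix of rank 9; reducing to Smith normal form yields diagonal entries (1,1,1,1,1,1,1,1,1).

Boundary ∂_2: C_2 → C_1 maps a triangle to the signed sum of its edges. For instance
  ∂[5,6,8] = [6,8] − [5,8] + [5,6],
  ∂[1,4,10] = [4,10] − [1,10] + [1,4].
The resulting 18×6 matrix has rank 6, and its Smith normal form has invariant factors (1,1,1,1,1,1).

Now H_k = ker ∂_k / im ∂_{k+1}, so:

  H_1: rank ker ∂_1 − rank ∂_2 = (18 − 9) − 6 = 3, and the invariant factors of ∂_2 are all 1, so H_1 ≅ Z^3.

H_1 ≅ Z^3.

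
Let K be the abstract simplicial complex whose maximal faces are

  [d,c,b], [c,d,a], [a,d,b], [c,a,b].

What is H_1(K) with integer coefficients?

H_1 = 0.

We work with the vertex ordering a < b < c < d. The simplices of K, each written with vertices in increasing order, are:

  0-simplices (4): a, b, c, d
  1-simplices (6): ab, ac, ad, bc, bd, cd
  2-simplices (4): abc, abd, acd, bcd

so the chain groups are C_0 ≅ Z^4, C_1 ≅ Z^6, C_2 ≅ Z^4.

Boundary ∂_1: C_1 → C_0 sends each edge [p,q] (with p < q) to q − p. For instance
  ∂ab = b − a.
The 4×6 boundary matrix has rank 3 and Smith normal form diag(1,1,1).

Boundary ∂_2: C_2 → C_1 maps a triangle to the signed sum of its edges. For instance
  ∂acd = cd − ad + ac,
  ∂abd = bd − ad + ab.
As a 6×4 matrix over Z this has rank 3, with invariant factors (1,1,1).

Computing H_k = (kernel of ∂_k) / (image of ∂_{k+1}):

  H_1: rank ker ∂_1 − rank ∂_2 = (6 − 3) − 3 = 0, and the invariant factors of ∂_2 are all 1, so H_1 ≅ 0.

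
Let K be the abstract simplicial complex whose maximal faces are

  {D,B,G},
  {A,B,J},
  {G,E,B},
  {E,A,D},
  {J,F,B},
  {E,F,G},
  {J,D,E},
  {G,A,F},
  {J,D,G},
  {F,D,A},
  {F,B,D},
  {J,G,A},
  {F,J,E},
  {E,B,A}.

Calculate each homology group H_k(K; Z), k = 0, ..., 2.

H_0 ≅ Z,  H_1 ≅ Z^2,  H_2 ≅ Z.

Take the total order A < B < D < E < F < G < J on the vertex set. Then K (dimension 2) consists of the simplices:

  0-simplices (7): A, B, D, E, F, G, J
  1-simplices (21): AB, AD, AE, AF, AG, AJ, BD, BE, BF, BG, BJ, DE, DF, DG, DJ, EF, EG, EJ, FG, FJ, GJ
  2-simplices (14): ABE, ABJ, ADE, ADF, AFG, AGJ, BDF, BDG, BEG, BFJ, DEJ, DGJ, EFG, EFJ

Hence C_0 ≅ Z^7, C_1 ≅ Z^21, C_2 ≅ Z^14.

Boundary ∂_1: C_1 → C_0 sends each edge [p,q] (with p < q) to q − p. For instance
  ∂AJ = J − A.
The 7×21 boundary matrix has rank 6 and Smith normal form diag(1,1,1,1,1,1).

Boundary ∂_2: C_2 → C_1 acts by ∂[p,q,r] = [q,r] − [p,r] + [p,q]. For instance
  ∂EFG = FG − EG + EF,
  ∂BEG = EG − BG + BE.
This gives a 21×14 integer matrix of rank 13; reducing to Smith normal form yields diagonal entries (1,1,1,1,1,1,1,1,1,1,1,1,1).

Reading off H_k = ker ∂_k / im ∂_{k+1}:

  H_0: rank C_0 − rank ∂_1 = 7 − 6 = 1, and the invariant factors of ∂_1 are all 1, so H_0 ≅ Z.
  H_1: rank ker ∂_1 − rank ∂_2 = (21 − 6) − 13 = 2, and the invariant factors of ∂_2 are all 1, so H_1 ≅ Z^2.
  H_2: rank ker ∂_2 − rank ∂_3 = (14 − 13) − 0 = 1, and there is no ∂_3, so H_2 ≅ Z.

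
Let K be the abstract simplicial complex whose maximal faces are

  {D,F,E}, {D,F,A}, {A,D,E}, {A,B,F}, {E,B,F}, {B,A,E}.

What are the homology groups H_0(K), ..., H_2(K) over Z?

H_0 ≅ Z,  H_1 = 0,  H_2 ≅ Z.

Fix the vertex order A < B < D < E < F and write every simplex with vertices in increasing order. Then dim K = 2 and the simplices of K are:

  0-simplices (5): A, B, D, E, F
  1-simplices (9): AB, AD, AE, AF, BE, BF, DE, DF, EF
  2-simplices (6): ABE, ABF, ADE, ADF, BEF, DEF

giving chain groups C_0 ≅ Z^5, C_1 ≅ Z^9, C_2 ≅ Z^6.

∂_1: C_1 → C_0 sends each edge [p,q] (with p < q) to q − p.
The 5×9 boundary matrix has rank 4 and Smith normal form diag(1,1,1,1).

Boundary ∂_2: C_2 → C_1 sends each 2-simplex [p,q,r] to [q,r] − [p,r] + [p,q]. For instance
  ∂ADF = DF − AF + AD,
  ∂BEF = EF − BF + BE.
As a 9×6 matrix over Z this has rank 5, with invariant factors (1,1,1,1,1).

Reading off H_k = ker ∂_k / im ∂_{k+1}:

  H_0: rank C_0 − rank ∂_1 = 5 − 4 = 1, and the invariant factors of ∂_1 are all 1, so H_0 ≅ Z.
  H_1: rank ker ∂_1 − rank ∂_2 = (9 − 4) − 5 = 0, and the invariant factors of ∂_2 are all 1, so H_1 ≅ 0.
  H_2: rank ker ∂_2 − rank ∂_3 = (6 − 5) − 0 = 1, and there is no ∂_3, so H_2 ≅ Z.

(K is a triangulation of the 2-sphere S^2.)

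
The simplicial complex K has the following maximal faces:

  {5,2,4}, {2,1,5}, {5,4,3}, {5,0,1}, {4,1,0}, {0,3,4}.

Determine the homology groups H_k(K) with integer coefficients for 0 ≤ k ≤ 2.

H_0 = Z,  H_1 = Z,  H_2 = 0.

Fix the vertex order 0 < 1 < 2 < 3 < 4 < 5 and write every simplex with vertices in increasing order. Then dim K = 2 and the simplices of K are:

  0-simplices (6): [0], [1], [2], [3], [4], [5]
  1-simplices (12): [0,1], [0,3], [0,4], [0,5], [1,2], [1,4], [1,5], [2,4], [2,5], [3,4], [3,5], [4,5]
  2-simplices (6): [0,1,4], [0,1,5], [0,3,4], [1,2,5], [2,4,5], [3,4,5]

Hence C_0 ≅ Z^6, C_1 ≅ Z^12, C_2 ≅ Z^6.

∂_1: C_1 → C_0 maps an edge to its endpoints' difference, ∂[p,q] = q − p. For instance
  ∂[1,2] = [2] − [1].
The 6×12 boundary matrix has rank 5 and Smith normal form diag(1,1,1,1,1).

∂_2: C_2 → C_1 maps a triangle to the signed sum of its edges. For instance
  ∂[3,4,5] = [4,5] − [3,5] + [3,4],
  ∂[0,1,4] = [1,4] − [0,4] + [0,1].
This gives a 12×6 integer matrix of rank 6; reducing to Smith normal form yields diagonal entries (1,1,1,1,1,1).

From H_k ≅ ker(∂_k) / im(∂_{k+1}) we obtain:

  H_0: rank C_0 − rank ∂_1 = 6 − 5 = 1, and the invariant factors of ∂_1 are all 1, so H_0 = Z.
  H_1: rank ker ∂_1 − rank ∂_2 = (12 − 5) − 6 = 1, and the invariant factors of ∂_2 are all 1, so H_1 = Z.
  H_2: rank ker ∂_2 − rank ∂_3 = (6 − 6) − 0 = 0, and there is no ∂_3, so H_2 = 0.

As a check, the Euler characteristic is 6 − 12 + 6 = 0, which agrees with 1 − 1 + 0 = 0.
(K is a triangulation of the cylinder S^1 x I.)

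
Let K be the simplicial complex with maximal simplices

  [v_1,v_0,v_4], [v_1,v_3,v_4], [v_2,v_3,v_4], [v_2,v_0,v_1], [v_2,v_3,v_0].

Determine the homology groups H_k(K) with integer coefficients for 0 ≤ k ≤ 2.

H_0 ≅ Z,  H_1 ≅ Z,  H_2 = 0.

Fix the vertex order v_0 < v_1 < v_2 < v_3 < v_4 and write every simplex with vertices in increasing order. Then dim K = 2 and the simplices of K are:

  0-simplices (5): [v_0], [v_1], [v_2], [v_3], [v_4]
  1-simplices (10): [v_0,v_1], [v_0,v_2], [v_0,v_3], [v_0,v_4], [v_1,v_2], [v_1,v_3], [v_1,v_4], [v_2,v_3], [v_2,v_4], [v_3,v_4]
  2-simplices (5): [v_0,v_1,v_2], [v_0,v_1,v_4], [v_0,v_2,v_3], [v_1,v_3,v_4], [v_2,v_3,v_4]

Hence C_0 ≅ Z^5, C_1 ≅ Z^10, C_2 ≅ Z^5.

The boundary map ∂_1: C_1 → C_0 sends each edge [p,q] (with p < q) to q − p.
The resulting 5×10 matrix has rank 4, and its Smith normal form has invariant factors (1,1,1,1).

Boundary ∂_2: C_2 → C_1 acts by ∂[p,q,r] = [q,r] − [p,r] + [p,q]. For instance
  ∂[v_1,v_3,v_4] = [v_3,v_4] − [v_1,v_4] + [v_1,v_3],
  ∂[v_2,v_3,v_4] = [v_3,v_4] − [v_2,v_4] + [v_2,v_3].
The resulting 10×5 matrix has rank 5, and its Smith normal form has invariant factors (1,1,1,1,1).

Computing H_k = (kernel of ∂_k) / (image of ∂_{k+1}):

  H_0: rank C_0 − rank ∂_1 = 5 − 4 = 1, and the invariant factors of ∂_1 are all 1, so H_0 ≅ Z.
  H_1: rank ker ∂_1 − rank ∂_2 = (10 − 4) − 5 = 1, and the invariant factors of ∂_2 are all 1, so H_1 ≅ Z.
  H_2: rank ker ∂_2 − rank ∂_3 = (5 − 5) − 0 = 0, and there is no ∂_3, so H_2 ≅ 0.

As a check, the Euler characteristic is 5 − 10 + 5 = 0, which agrees with 1 − 1 + 0 = 0.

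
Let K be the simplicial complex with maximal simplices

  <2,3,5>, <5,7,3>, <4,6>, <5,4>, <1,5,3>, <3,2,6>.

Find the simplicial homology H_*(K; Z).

H_0 = Z,  H_1 = Z,  H_2 = 0.

We work with the vertex ordering 1 < 2 < 3 < 4 < 5 < 6 < 7. The simplices of K, each written with vertices in increasing order, are:

  0-simplices (7): [1], [2], [3], [4], [5], [6], [7]
  1-simplices (11): [1,3], [1,5], [2,3], [2,5], [2,6], [3,5], [3,6], [3,7], [4,5], [4,6], [5,7]
  2-simplices (4): [1,3,5], [2,3,5], [2,3,6], [3,5,7]

so the chain groups are C_0 ≅ Z^7, C_1 ≅ Z^11, C_2 ≅ Z^4.

∂_1: C_1 → C_0 sends each edge [p,q] (with p < q) to q − p.
This gives a 7×11 integer matrix of rank 6; reducing to Smith normal form yields diagonal entries (1,1,1,1,1,1).

∂_2: C_2 → C_1 sends each 2-simplex [p,q,r] to [q,r] − [p,r] + [p,q]. For instance
  ∂[1,3,5] = [3,5] − [1,5] + [1,3],
  ∂[3,5,7] = [5,7] − [3,7] + [3,5].
The 11×4 boundary matrix has rank 4 and Smith normal form diag(1,1,1,1).

From H_k ≅ ker(∂_k) / im(∂_{k+1}) we obtain:

  H_0: rank C_0 − rank ∂_1 = 7 − 6 = 1, and the invariant factors of ∂_1 are all 1, so H_0 ≅ Z.
  H_1: rank ker ∂_1 − rank ∂_2 = (11 − 6) − 4 = 1, and the invariant factors of ∂_2 are all 1, so H_1 ≅ Z.
  H_2: rank ker ∂_2 − rank ∂_3 = (4 − 4) − 0 = 0, and there is no ∂_3, so H_2 ≅ 0.

As a check, the Euler characteristic is 7 − 11 + 4 = 0, which agrees with 1 − 1 + 0 = 0.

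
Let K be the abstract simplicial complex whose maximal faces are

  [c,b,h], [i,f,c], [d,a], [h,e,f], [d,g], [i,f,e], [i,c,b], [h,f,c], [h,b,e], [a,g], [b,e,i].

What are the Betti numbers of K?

We work with the vertex ordering a < b < c < d < e < f < g < h < i. The simplices of K, each written with vertices in increasing order, are:

  0-simplices (9): a, b, c, d, e, f, g, h, i
  1-simplices (15): ad, ag, bc, be, bh, bi, cf, ch, ci, dg, ef, eh, ei, fh, fi
  2-simplices (8): bch, bci, beh, bei, cfh, cfi, efh, efi

Hence C_0 ≅ Z^9, C_1 ≅ Z^15, C_2 ≅ Z^8.

Boundary ∂_1: C_1 → C_0 sends each edge [p,q] (with p < q) to q − p. For instance
  ∂ef = f − e.
The resulting 9×15 matrix has rank 7, and its Smith normal form has invariant factors (1,1,1,1,1,1,1).

The boundary map ∂_2: C_2 → C_1 acts by ∂[p,q,r] = [q,r] − [p,r] + [p,q]. For instance
  ∂bei = ei − bi + be,
  ∂cfi = fi − ci + cf.
The resulting 15×8 matrix has rank 7, and its Smith normal form has invariant factors (1,1,1,1,1,1,1).

Computing H_k = (kernel of ∂_k) / (image of ∂_{k+1}):

  H_0: rank C_0 − rank ∂_1 = 9 − 7 = 2, and the invariant factors of ∂_1 are all 1, so H_0 = Z^2.
  H_1: rank ker ∂_1 − rank ∂_2 = (15 − 7) − 7 = 1, and the invariant factors of ∂_2 are all 1, so H_1 = Z.
  H_2: rank ker ∂_2 − rank ∂_3 = (8 − 7) − 0 = 1, and there is no ∂_3, so H_2 = Z.

As a check, the Euler characteristic is 9 − 15 + 8 = 2, which agrees with 2 − 1 + 1 = 2.

Hence the Betti numbers are b_0 = 2, b_1 = 1, b_2 = 1.

b_0 = 2, b_1 = 1, b_2 = 1.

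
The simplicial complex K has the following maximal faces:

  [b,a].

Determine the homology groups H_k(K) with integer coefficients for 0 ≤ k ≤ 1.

Fix the vertex order a < b and write every simplex with vertices in increasing order. Then dim K = 1 and the simplices of K are:

  0-simplices (2): a, b
  1-simplices (1): ab

so the chain groups are C_0 ≅ Z^2, C_1 ≅ Z^1.

The boundary map ∂_1: C_1 → C_0 is given by ∂[p,q] = [q] − [p]. For instance
  ∂ab = b − a.
This gives a 2×1 integer matrix of rank 1; reducing to Smith normal form yields diagonal entries (1).

From H_k ≅ ker(∂_k) / im(∂_{k+1}) we obtain:

  H_0: rank C_0 − rank ∂_1 = 2 − 1 = 1, and the invariant factors of ∂_1 are all 1, so H_0 = Z.
  H_1: rank ker ∂_1 − rank ∂_2 = (1 − 1) − 0 = 0, and there is no ∂_2, so H_1 = 0.

H_0 ≅ Z,  H_1 = 0.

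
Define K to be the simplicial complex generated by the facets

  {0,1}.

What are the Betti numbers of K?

b_0 = 1, b_1 = 0.

Order the vertices as 0 < 1. Listing each simplex with vertices in this order, K has dimension 1 with simplices:

  0-simplices (2): [0], [1]
  1-simplices (1): [0,1]

Hence C_0 ≅ Z^2, C_1 ≅ Z^1.

The boundary map ∂_1: C_1 → C_0 maps an edge to its endpoints' difference, ∂[p,q] = q − p.
This gives a 2×1 integer matrix of rank 1; reducing to Smith normal form yields diagonal entries (1).

Computing H_k = (kernel of ∂_k) / (image of ∂_{k+1}):

  H_0: rank C_0 − rank ∂_1 = 2 − 1 = 1, and the invariant factors of ∂_1 are all 1, so H_0 = Z.
  H_1: rank ker ∂_1 − rank ∂_2 = (1 − 1) − 0 = 0, and there is no ∂_2, so H_1 = 0.

As a check, the Euler characteristic is 2 − 1 = 1, which agrees with 1 − 0 = 1.

Hence the Betti numbers are b_0 = 1, b_1 = 0.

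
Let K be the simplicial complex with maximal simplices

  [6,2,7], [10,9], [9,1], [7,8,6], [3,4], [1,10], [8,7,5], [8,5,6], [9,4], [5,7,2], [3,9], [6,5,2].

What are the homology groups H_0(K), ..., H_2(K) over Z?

H_0 ≅ Z^2,  H_1 ≅ Z^2,  H_2 ≅ Z.

Take the total order 1 < 2 < 3 < 4 < 5 < 6 < 7 < 8 < 9 < 10 on the vertex set. Then K (dimension 2) consists of the simplices:

  0-simplices (10): [1], [2], [3], [4], [5], [6], [7], [8], [9], [10]
  1-simplices (15): [1,9], [1,10], [2,5], [2,6], [2,7], [3,4], [3,9], [4,9], [5,6], [5,7], [5,8], [6,7], [6,8], [7,8], [9,10]
  2-simplices (6): [2,5,6], [2,5,7], [2,6,7], [5,6,8], [5,7,8], [6,7,8]

so the chain groups are C_0 ≅ Z^10, C_1 ≅ Z^15, C_2 ≅ Z^6.

The boundary map ∂_1: C_1 → C_0 is given by ∂[p,q] = [q] − [p]. For instance
  ∂[4,9] = [9] − [4].
The 10×15 boundary matrix has rank 8 and Smith normal form diag(1,1,1,1,1,1,1,1).

The boundary map ∂_2: C_2 → C_1 acts by ∂[p,q,r] = [q,r] − [p,r] + [p,q]. For instance
  ∂[5,6,8] = [6,8] − [5,8] + [5,6],
  ∂[2,5,6] = [5,6] − [2,6] + [2,5].
The 15×6 boundary matrix has rank 5 and Smith normal form diag(1,1,1,1,1).

From H_k ≅ ker(∂_k) / im(∂_{k+1}) we obtain:

  H_0: rank C_0 − rank ∂_1 = 10 − 8 = 2, and the invariant factors of ∂_1 are all 1, so H_0 = Z^2.
  H_1: rank ker ∂_1 − rank ∂_2 = (15 − 8) − 5 = 2, and the invariant factors of ∂_2 are all 1, so H_1 = Z^2.
  H_2: rank ker ∂_2 − rank ∂_3 = (6 − 5) − 0 = 1, and there is no ∂_3, so H_2 = Z.

(K is a triangulation of the disjoint union of a wedge of 2 circles and the 2-sphere S^2.)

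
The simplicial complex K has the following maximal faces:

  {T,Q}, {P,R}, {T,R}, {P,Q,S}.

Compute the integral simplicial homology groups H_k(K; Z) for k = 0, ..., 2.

We work with the vertex ordering P < Q < R < S < T. The simplices of K, each written with vertices in increasing order, are:

  0-simplices (5): P, Q, R, S, T
  1-simplices (6): PQ, PR, PS, QS, QT, RT
  2-simplices (1): PQS

so the chain groups are C_0 ≅ Z^5, C_1 ≅ Z^6, C_2 ≅ Z^1.

The boundary map ∂_1: C_1 → C_0 maps an edge to its endpoints' difference, ∂[p,q] = q − p. For instance
  ∂QT = T − Q.
The 5×6 boundary matrix has rank 4 and Smith normal form diag(1,1,1,1).

Boundary ∂_2: C_2 → C_1 acts by ∂[p,q,r] = [q,r] − [p,r] + [p,q]. For instance
  ∂PQS = QS − PS + PQ.
This gives a 6×1 integer matrix of rank 1; reducing to Smith normal form yields diagonal entries (1).

Now H_k = ker ∂_k / im ∂_{k+1}, so:

  H_0: rank C_0 − rank ∂_1 = 5 − 4 = 1, and the invariant factors of ∂_1 are all 1, so H_0 ≅ Z.
  H_1: rank ker ∂_1 − rank ∂_2 = (6 − 4) − 1 = 1, and the invariant factors of ∂_2 are all 1, so H_1 ≅ Z.
  H_2: rank ker ∂_2 − rank ∂_3 = (1 − 1) − 0 = 0, and there is no ∂_3, so H_2 ≅ 0.

H_0 ≅ Z,  H_1 ≅ Z,  H_2 = 0.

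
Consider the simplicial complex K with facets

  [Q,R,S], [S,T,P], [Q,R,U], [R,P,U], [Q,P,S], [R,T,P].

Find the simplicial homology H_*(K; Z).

H_0 = Z,  H_1 = Z,  H_2 = 0.

We work with the vertex ordering P < Q < R < S < T < U. The simplices of K, each written with vertices in increasing order, are:

  0-simplices (6): P, Q, R, S, T, U
  1-simplices (12): PQ, PR, PS, PT, PU, QR, QS, QU, RS, RT, RU, ST
  2-simplices (6): PQS, PRT, PRU, PST, QRS, QRU

so the chain groups are C_0 ≅ Z^6, C_1 ≅ Z^12, C_2 ≅ Z^6.

Boundary ∂_1: C_1 → C_0 is given by ∂[p,q] = [q] − [p]. For instance
  ∂PU = U − P.
This gives a 6×12 integer matrix of rank 5; reducing to Smith normal form yields diagonal entries (1,1,1,1,1).

Boundary ∂_2: C_2 → C_1 maps a triangle to the signed sum of its edges. For instance
  ∂QRU = RU − QU + QR,
  ∂PRU = RU − PU + PR.
As a 12×6 matrix over Z this has rank 6, with invariant factors (1,1,1,1,1,1).

Reading off H_k = ker ∂_k / im ∂_{k+1}:

  H_0: rank C_0 − rank ∂_1 = 6 − 5 = 1, and the invariant factors of ∂_1 are all 1, so H_0 ≅ Z.
  H_1: rank ker ∂_1 − rank ∂_2 = (12 − 5) − 6 = 1, and the invariant factors of ∂_2 are all 1, so H_1 ≅ Z.
  H_2: rank ker ∂_2 − rank ∂_3 = (6 − 6) − 0 = 0, and there is no ∂_3, so H_2 ≅ 0.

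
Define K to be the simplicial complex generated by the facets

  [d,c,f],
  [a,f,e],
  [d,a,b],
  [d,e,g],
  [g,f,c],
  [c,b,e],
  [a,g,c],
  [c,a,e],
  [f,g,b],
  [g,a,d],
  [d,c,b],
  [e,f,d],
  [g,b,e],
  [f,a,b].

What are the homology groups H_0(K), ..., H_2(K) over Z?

H_0 ≅ Z,  H_1 ≅ Z^2,  H_2 ≅ Z.

Take the total order a < b < c < d < e < f < g on the vertex set. Then K (dimension 2) consists of the simplices:

  0-simplices (7): a, b, c, d, e, f, g
  1-simplices (21): ab, ac, ad, ae, af, ag, bc, bd, be, bf, bg, cd, ce, cf, cg, de, df, dg, ef, eg, fg
  2-simplices (14): abd, abf, ace, acg, adg, aef, bcd, bce, beg, bfg, cdf, cfg, def, deg

so the chain groups are C_0 ≅ Z^7, C_1 ≅ Z^21, C_2 ≅ Z^14.

The boundary map ∂_1: C_1 → C_0 is given by ∂[p,q] = [q] − [p]. For instance
  ∂ce = e − c.
The 7×21 boundary matrix has rank 6 and Smith normal form diag(1,1,1,1,1,1).

Boundary ∂_2: C_2 → C_1 acts by ∂[p,q,r] = [q,r] − [p,r] + [p,q]. For instance
  ∂aef = ef − af + ae,
  ∂cdf = df − cf + cd.
The resulting 21×14 matrix has rank 13, and its Smith normal form has invariant factors (1,1,1,1,1,1,1,1,1,1,1,1,1).

From H_k ≅ ker(∂_k) / im(∂_{k+1}) we obtain:

  H_0: rank C_0 − rank ∂_1 = 7 − 6 = 1, and the invariant factors of ∂_1 are all 1, so H_0 = Z.
  H_1: rank ker ∂_1 − rank ∂_2 = (21 − 6) − 13 = 2, and the invariant factors of ∂_2 are all 1, so H_1 = Z^2.
  H_2: rank ker ∂_2 − rank ∂_3 = (14 − 13) − 0 = 1, and there is no ∂_3, so H_2 = Z.

As a check, the Euler characteristic is 7 − 21 + 14 = 0, which agrees with 1 − 2 + 1 = 0.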